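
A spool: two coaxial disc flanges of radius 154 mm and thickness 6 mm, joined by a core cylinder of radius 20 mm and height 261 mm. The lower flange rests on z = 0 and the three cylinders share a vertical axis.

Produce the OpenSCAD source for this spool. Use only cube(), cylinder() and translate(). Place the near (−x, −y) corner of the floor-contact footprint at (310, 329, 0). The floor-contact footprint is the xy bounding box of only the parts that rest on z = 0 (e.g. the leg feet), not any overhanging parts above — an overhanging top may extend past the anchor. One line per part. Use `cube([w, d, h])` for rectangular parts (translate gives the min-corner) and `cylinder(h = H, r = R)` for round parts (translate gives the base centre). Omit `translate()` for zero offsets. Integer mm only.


translate([464, 483, 0]) cylinder(h = 6, r = 154);
translate([464, 483, 6]) cylinder(h = 261, r = 20);
translate([464, 483, 267]) cylinder(h = 6, r = 154);


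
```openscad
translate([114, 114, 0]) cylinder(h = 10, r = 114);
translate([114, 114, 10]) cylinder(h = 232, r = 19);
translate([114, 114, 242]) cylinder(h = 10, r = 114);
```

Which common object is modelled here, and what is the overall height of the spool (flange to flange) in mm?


A spool. The overall height is 252 mm.

Three coaxial cylinders, large–small–large — a spool. Two 10 mm flanges and a 232 mm core give 10 + 232 + 10 = 252 mm.


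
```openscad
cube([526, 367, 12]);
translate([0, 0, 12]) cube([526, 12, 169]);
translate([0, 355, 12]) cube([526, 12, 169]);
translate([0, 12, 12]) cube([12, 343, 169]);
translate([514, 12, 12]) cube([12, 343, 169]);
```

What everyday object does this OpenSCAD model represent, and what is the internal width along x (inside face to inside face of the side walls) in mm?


An open box. The internal width is 502 mm.

A 526×367 base slab with four walls standing on it — an open box. The base is 526 mm wide and the walls are 12 mm thick, so the internal width is 526 − 2 × 12 = 502 mm.


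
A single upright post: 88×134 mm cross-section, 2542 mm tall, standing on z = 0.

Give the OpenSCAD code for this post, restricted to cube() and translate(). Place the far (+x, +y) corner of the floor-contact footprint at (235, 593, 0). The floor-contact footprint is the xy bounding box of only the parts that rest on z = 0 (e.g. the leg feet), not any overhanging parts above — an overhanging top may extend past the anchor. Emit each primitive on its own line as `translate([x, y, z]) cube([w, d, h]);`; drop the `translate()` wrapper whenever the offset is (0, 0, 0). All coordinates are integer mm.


translate([147, 459, 0]) cube([88, 134, 2542]);


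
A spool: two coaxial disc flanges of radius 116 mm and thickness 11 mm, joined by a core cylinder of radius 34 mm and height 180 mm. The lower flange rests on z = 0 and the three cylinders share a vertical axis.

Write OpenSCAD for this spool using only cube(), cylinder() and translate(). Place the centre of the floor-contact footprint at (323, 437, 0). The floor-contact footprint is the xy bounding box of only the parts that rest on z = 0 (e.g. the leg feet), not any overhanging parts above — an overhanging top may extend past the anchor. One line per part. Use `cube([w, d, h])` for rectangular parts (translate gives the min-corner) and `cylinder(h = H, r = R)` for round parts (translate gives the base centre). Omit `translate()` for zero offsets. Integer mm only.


translate([323, 437, 0]) cylinder(h = 11, r = 116);
translate([323, 437, 11]) cylinder(h = 180, r = 34);
translate([323, 437, 191]) cylinder(h = 11, r = 116);


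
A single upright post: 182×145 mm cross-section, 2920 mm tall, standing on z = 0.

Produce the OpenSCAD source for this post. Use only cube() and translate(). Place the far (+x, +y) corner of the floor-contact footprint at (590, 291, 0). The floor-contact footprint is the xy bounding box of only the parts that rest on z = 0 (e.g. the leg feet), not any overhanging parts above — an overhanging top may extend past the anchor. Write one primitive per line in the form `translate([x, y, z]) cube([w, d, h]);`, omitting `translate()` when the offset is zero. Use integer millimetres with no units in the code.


translate([408, 146, 0]) cube([182, 145, 2920]);


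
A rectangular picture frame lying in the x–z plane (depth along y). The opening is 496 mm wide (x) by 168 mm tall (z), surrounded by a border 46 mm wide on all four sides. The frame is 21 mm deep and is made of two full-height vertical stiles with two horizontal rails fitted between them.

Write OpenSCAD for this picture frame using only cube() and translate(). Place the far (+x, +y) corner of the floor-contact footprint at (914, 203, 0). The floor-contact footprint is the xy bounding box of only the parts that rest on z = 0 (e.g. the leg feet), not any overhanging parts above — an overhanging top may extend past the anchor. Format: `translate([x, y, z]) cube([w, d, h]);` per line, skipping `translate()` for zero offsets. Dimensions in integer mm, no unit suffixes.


translate([326, 182, 0]) cube([46, 21, 260]);
translate([868, 182, 0]) cube([46, 21, 260]);
translate([372, 182, 0]) cube([496, 21, 46]);
translate([372, 182, 214]) cube([496, 21, 46]);


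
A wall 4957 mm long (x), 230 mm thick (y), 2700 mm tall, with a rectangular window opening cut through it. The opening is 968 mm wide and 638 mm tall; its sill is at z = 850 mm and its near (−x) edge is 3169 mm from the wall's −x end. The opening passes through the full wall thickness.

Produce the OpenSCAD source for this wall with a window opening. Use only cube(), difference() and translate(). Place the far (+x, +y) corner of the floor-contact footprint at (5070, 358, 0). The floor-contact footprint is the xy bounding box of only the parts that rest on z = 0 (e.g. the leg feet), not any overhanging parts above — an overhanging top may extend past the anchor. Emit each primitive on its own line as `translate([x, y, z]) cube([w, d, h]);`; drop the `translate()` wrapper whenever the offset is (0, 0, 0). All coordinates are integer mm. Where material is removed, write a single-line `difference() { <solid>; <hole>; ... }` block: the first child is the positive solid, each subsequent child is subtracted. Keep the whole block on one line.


difference() { translate([113, 128, 0]) cube([4957, 230, 2700]); translate([3282, 128, 850]) cube([968, 230, 638]); }


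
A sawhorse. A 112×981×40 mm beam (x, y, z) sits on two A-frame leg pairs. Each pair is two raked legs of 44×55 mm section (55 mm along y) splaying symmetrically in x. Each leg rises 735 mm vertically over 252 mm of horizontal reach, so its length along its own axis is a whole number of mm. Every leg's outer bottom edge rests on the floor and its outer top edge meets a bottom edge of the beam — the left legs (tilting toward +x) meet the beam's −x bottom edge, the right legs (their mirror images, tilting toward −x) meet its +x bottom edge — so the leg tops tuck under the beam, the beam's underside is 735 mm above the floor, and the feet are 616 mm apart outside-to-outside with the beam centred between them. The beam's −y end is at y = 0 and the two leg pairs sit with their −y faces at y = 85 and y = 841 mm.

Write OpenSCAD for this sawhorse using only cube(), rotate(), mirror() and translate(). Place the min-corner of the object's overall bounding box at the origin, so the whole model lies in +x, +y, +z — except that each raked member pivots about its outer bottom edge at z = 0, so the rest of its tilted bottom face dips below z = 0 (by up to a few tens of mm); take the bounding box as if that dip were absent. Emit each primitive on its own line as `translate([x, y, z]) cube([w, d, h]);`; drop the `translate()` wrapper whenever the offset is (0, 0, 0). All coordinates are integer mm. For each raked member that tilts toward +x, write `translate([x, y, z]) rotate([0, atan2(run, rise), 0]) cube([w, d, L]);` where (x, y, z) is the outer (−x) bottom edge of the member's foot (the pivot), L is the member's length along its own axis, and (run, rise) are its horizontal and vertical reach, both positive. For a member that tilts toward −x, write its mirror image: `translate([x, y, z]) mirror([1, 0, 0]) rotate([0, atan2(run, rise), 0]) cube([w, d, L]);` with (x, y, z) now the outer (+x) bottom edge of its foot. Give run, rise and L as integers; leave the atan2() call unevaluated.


translate([252, 0, 735]) cube([112, 981, 40]);
translate([0, 85, 0]) rotate([0, atan2(252, 735), 0]) cube([44, 55, 777]);
translate([616, 85, 0]) mirror([1, 0, 0]) rotate([0, atan2(252, 735), 0]) cube([44, 55, 777]);
translate([0, 841, 0]) rotate([0, atan2(252, 735), 0]) cube([44, 55, 777]);
translate([616, 841, 0]) mirror([1, 0, 0]) rotate([0, atan2(252, 735), 0]) cube([44, 55, 777]);


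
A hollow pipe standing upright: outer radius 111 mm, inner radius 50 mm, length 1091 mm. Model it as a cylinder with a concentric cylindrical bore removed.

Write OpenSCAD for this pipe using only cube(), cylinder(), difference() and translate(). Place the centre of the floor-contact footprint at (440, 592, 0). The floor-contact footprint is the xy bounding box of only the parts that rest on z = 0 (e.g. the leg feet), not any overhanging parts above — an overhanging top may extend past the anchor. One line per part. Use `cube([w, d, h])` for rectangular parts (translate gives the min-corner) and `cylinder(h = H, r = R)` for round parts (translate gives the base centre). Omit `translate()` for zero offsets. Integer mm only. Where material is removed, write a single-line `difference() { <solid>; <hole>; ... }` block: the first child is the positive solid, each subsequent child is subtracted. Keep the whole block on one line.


difference() { translate([440, 592, 0]) cylinder(h = 1091, r = 111); translate([440, 592, 0]) cylinder(h = 1091, r = 50); }


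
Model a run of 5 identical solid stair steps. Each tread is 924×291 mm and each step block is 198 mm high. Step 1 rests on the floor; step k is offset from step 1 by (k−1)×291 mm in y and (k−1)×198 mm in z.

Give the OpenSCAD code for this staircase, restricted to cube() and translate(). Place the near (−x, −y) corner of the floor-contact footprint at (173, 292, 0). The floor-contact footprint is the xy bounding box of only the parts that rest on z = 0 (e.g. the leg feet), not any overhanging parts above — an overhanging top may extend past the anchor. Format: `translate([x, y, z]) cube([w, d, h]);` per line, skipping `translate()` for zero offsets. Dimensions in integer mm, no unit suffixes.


translate([173, 292, 0]) cube([924, 291, 198]);
translate([173, 583, 198]) cube([924, 291, 198]);
translate([173, 874, 396]) cube([924, 291, 198]);
translate([173, 1165, 594]) cube([924, 291, 198]);
translate([173, 1456, 792]) cube([924, 291, 198]);


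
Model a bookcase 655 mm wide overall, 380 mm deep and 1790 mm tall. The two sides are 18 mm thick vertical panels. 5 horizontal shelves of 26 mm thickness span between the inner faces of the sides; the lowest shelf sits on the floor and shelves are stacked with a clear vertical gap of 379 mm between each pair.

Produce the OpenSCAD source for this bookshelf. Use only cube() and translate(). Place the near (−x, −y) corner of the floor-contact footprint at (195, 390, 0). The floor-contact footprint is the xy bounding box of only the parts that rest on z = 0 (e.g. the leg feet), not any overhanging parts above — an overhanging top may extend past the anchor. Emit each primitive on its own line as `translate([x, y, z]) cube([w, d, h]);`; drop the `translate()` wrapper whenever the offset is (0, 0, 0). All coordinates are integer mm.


translate([195, 390, 0]) cube([18, 380, 1790]);
translate([832, 390, 0]) cube([18, 380, 1790]);
translate([213, 390, 0]) cube([619, 380, 26]);
translate([213, 390, 405]) cube([619, 380, 26]);
translate([213, 390, 810]) cube([619, 380, 26]);
translate([213, 390, 1215]) cube([619, 380, 26]);
translate([213, 390, 1620]) cube([619, 380, 26]);


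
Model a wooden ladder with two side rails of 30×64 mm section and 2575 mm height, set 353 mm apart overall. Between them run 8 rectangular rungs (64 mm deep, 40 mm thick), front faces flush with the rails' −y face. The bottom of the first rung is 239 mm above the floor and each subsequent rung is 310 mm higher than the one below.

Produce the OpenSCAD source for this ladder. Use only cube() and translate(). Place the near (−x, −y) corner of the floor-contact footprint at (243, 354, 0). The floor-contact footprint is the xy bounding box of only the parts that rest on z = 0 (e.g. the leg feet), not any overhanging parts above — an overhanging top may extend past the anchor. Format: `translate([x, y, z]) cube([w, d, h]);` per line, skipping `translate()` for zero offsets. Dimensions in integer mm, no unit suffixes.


translate([243, 354, 0]) cube([30, 64, 2575]);
translate([566, 354, 0]) cube([30, 64, 2575]);
translate([273, 354, 239]) cube([293, 64, 40]);
translate([273, 354, 549]) cube([293, 64, 40]);
translate([273, 354, 859]) cube([293, 64, 40]);
translate([273, 354, 1169]) cube([293, 64, 40]);
translate([273, 354, 1479]) cube([293, 64, 40]);
translate([273, 354, 1789]) cube([293, 64, 40]);
translate([273, 354, 2099]) cube([293, 64, 40]);
translate([273, 354, 2409]) cube([293, 64, 40]);


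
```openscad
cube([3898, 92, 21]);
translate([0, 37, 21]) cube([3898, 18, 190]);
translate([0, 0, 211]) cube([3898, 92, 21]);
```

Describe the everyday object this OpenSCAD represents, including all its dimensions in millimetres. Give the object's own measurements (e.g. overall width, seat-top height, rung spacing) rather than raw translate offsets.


An I-beam lying along x, 3898 mm long. Overall section height 232 mm. Two flanges 92 mm wide (y) and 21 mm thick, one on the floor and one at the top; a web 18 mm thick runs between them, centred on the flange width.


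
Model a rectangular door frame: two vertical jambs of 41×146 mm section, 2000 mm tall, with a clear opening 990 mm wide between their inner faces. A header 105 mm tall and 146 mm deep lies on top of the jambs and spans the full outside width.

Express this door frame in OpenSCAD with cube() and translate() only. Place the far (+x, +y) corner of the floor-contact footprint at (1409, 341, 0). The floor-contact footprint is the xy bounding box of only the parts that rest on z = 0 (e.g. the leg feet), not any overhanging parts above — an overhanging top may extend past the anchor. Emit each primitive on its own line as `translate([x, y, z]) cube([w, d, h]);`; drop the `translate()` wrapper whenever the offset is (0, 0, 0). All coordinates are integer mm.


translate([337, 195, 0]) cube([41, 146, 2000]);
translate([1368, 195, 0]) cube([41, 146, 2000]);
translate([337, 195, 2000]) cube([1072, 146, 105]);


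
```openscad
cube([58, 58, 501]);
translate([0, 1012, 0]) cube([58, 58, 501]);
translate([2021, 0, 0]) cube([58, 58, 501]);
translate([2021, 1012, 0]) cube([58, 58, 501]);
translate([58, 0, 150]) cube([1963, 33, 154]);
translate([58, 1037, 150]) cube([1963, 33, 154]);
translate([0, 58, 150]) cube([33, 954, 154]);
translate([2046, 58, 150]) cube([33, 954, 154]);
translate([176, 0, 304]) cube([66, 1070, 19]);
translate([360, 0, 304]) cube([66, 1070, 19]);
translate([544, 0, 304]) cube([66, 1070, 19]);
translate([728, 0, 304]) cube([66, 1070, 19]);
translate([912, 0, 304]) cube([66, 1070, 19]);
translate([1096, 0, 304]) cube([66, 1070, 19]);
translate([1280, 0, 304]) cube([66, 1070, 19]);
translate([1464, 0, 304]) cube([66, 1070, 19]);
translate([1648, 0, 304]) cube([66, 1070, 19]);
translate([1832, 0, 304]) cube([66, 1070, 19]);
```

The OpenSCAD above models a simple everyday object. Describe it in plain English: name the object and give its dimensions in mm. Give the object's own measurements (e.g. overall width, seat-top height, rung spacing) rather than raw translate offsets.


A bed frame 2079 mm long (x) by 1070 mm wide (y). Four 58×58 mm corner posts, 501 mm tall, at the corners of the footprint. Four rails of 33 mm thickness and 154 mm height run between adjacent posts with their undersides at z = 150 mm, their outer faces flush with the outside of the frame (the two x-running rails run between the posts' inner faces; the two y-running rails run between the posts' inner faces). 10 slats, each 66 mm wide (x) and 19 mm thick, lie across the top of the two x-running rails, running the full 1070 mm width of the frame in y; along x they sit between the end posts with a 118 mm gap after the −x posts and between neighbouring slats, leaving 123 mm before the +x posts.


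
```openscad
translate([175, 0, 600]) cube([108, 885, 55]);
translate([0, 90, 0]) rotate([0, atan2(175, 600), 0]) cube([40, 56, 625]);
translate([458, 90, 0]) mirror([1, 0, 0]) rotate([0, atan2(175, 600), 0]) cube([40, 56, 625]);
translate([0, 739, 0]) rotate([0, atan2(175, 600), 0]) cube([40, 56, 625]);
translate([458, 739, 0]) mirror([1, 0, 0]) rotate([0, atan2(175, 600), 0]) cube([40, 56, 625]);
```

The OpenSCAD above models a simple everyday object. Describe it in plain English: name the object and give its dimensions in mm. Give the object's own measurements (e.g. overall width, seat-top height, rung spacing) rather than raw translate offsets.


A sawhorse. A 108×885×55 mm beam (x, y, z) sits on two A-frame leg pairs. Each pair is two raked legs of 40×56 mm section (56 mm along y) splaying symmetrically in x. Each leg rises 600 mm vertically over 175 mm of horizontal reach and is 625 mm long along its own axis. Every leg's outer bottom edge rests on the floor and its outer top edge meets a bottom edge of the beam — the left legs (tilting toward +x) meet the beam's −x bottom edge, the right legs (their mirror images, tilting toward −x) meet its +x bottom edge — so the leg tops tuck under the beam, the beam's underside is 600 mm above the floor, and the feet are 458 mm apart outside-to-outside with the beam centred between them. The two leg pairs are set in 90 mm from either end of the beam.


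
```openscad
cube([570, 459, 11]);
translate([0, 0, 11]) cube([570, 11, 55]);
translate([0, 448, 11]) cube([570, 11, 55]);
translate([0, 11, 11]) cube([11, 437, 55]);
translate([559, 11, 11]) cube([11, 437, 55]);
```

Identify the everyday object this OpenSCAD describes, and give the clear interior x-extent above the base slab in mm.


An open box. The internal width is 548 mm.

A 570×459 base slab with four walls standing on it — an open box. The base is 570 mm wide and the walls are 11 mm thick, so the internal width is 570 − 2 × 11 = 548 mm.


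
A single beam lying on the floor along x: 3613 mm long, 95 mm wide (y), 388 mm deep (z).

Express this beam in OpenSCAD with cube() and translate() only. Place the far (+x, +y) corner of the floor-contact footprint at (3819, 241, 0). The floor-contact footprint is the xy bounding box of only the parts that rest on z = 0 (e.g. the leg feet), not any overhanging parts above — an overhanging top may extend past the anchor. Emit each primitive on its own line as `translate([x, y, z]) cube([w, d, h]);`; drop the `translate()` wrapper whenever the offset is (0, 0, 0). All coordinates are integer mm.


translate([206, 146, 0]) cube([3613, 95, 388]);


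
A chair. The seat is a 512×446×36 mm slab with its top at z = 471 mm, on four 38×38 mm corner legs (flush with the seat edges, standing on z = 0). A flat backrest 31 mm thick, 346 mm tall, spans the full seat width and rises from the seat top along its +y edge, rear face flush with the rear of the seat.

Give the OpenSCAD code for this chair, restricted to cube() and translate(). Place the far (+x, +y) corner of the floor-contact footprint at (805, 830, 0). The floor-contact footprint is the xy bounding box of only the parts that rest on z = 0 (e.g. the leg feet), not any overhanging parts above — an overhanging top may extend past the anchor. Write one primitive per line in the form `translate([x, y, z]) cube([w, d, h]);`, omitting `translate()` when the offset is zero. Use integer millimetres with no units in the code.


// leg_h = 471 - 36 = 435
translate([293, 384, 435]) cube([512, 446, 36]);
translate([293, 384, 0]) cube([38, 38, 435]);
translate([767, 384, 0]) cube([38, 38, 435]);
translate([293, 792, 0]) cube([38, 38, 435]);
translate([767, 792, 0]) cube([38, 38, 435]);
translate([293, 799, 471]) cube([512, 31, 346]);


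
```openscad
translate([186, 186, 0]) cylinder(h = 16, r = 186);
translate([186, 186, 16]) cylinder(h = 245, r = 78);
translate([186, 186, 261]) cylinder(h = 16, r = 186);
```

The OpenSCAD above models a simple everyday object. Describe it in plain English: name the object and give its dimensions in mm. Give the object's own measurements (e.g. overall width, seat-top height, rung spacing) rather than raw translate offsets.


A spool: two coaxial disc flanges of radius 186 mm and thickness 16 mm, joined by a core cylinder of radius 78 mm and height 245 mm. The lower flange rests on z = 0 and the three cylinders share a vertical axis.


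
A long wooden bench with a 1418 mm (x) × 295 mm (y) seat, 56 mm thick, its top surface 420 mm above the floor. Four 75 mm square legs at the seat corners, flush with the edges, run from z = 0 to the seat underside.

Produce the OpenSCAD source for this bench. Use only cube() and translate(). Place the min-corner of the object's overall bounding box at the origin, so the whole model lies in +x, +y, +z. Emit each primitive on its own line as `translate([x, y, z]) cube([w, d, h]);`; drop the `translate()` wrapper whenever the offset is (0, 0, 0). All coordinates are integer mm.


translate([0, 0, 364]) cube([1418, 295, 56]);
cube([75, 75, 364]);
translate([0, 220, 0]) cube([75, 75, 364]);
translate([1343, 0, 0]) cube([75, 75, 364]);
translate([1343, 220, 0]) cube([75, 75, 364]);


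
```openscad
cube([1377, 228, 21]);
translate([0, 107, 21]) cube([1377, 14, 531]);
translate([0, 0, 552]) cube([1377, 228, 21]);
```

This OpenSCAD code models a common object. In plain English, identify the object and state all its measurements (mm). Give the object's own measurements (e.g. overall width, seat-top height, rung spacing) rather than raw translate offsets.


An I-beam lying along x, 1377 mm long. Overall section height 573 mm. Two flanges 228 mm wide (y) and 21 mm thick, one on the floor and one at the top; a web 14 mm thick runs between them, centred on the flange width.


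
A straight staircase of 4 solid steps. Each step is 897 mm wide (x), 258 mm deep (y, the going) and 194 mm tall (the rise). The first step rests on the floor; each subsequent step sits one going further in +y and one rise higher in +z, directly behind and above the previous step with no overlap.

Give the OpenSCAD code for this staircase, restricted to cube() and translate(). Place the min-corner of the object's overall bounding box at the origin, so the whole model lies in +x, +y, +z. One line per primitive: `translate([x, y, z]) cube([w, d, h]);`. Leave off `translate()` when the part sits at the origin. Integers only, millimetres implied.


cube([897, 258, 194]);
translate([0, 258, 194]) cube([897, 258, 194]);
translate([0, 516, 388]) cube([897, 258, 194]);
translate([0, 774, 582]) cube([897, 258, 194]);


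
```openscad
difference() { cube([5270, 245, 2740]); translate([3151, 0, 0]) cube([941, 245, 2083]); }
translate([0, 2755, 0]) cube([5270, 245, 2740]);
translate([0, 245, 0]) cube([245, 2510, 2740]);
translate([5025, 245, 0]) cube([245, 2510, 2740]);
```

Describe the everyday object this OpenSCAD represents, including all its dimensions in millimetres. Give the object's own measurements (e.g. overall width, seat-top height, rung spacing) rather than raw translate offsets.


A single room: four walls, each 2740 mm tall and 245 mm thick, enclosing an outside footprint 5270×3000 mm (x × y), no floor or roof. The front and back walls (−y and +y sides) run the full x-width; the side walls fit between their inner faces. A door opening 941 mm wide and 2083 mm tall is cut through the front wall from the floor up, its −x edge 3151 mm from the wall's −x end.


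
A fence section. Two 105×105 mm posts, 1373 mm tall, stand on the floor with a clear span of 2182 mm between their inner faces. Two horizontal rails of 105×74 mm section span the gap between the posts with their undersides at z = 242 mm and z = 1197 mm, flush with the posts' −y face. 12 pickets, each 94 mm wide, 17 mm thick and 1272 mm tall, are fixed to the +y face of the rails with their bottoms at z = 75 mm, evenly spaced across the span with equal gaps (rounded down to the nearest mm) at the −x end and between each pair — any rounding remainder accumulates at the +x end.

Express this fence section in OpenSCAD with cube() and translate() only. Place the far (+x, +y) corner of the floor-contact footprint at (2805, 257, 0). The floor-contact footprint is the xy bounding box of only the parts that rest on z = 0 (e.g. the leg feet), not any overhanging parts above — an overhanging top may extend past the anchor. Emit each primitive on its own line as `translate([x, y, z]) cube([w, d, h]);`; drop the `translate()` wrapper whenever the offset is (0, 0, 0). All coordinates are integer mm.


translate([413, 152, 0]) cube([105, 105, 1373]);
translate([2700, 152, 0]) cube([105, 105, 1373]);
translate([518, 152, 242]) cube([2182, 105, 74]);
translate([518, 152, 1197]) cube([2182, 105, 74]);
translate([599, 257, 75]) cube([94, 17, 1272]);
translate([774, 257, 75]) cube([94, 17, 1272]);
translate([949, 257, 75]) cube([94, 17, 1272]);
translate([1124, 257, 75]) cube([94, 17, 1272]);
translate([1299, 257, 75]) cube([94, 17, 1272]);
translate([1474, 257, 75]) cube([94, 17, 1272]);
translate([1649, 257, 75]) cube([94, 17, 1272]);
translate([1824, 257, 75]) cube([94, 17, 1272]);
translate([1999, 257, 75]) cube([94, 17, 1272]);
translate([2174, 257, 75]) cube([94, 17, 1272]);
translate([2349, 257, 75]) cube([94, 17, 1272]);
translate([2524, 257, 75]) cube([94, 17, 1272]);


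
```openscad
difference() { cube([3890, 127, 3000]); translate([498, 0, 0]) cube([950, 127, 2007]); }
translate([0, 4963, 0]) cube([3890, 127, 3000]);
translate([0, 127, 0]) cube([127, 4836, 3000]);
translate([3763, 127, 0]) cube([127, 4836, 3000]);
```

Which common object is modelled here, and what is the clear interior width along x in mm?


A single room. The interior width is 3636 mm.

Four walls enclosing a rectangle with a door in the front wall — a room. Outside width 3890 minus two 127 mm walls gives 3636 mm.


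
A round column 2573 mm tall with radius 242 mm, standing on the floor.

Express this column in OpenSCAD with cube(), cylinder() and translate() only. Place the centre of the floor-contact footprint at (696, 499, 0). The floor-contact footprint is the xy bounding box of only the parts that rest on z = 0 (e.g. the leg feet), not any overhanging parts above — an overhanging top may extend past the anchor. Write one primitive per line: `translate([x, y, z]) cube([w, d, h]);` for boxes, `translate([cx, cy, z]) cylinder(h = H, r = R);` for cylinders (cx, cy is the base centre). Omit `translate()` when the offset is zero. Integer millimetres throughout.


translate([696, 499, 0]) cylinder(h = 2573, r = 242);


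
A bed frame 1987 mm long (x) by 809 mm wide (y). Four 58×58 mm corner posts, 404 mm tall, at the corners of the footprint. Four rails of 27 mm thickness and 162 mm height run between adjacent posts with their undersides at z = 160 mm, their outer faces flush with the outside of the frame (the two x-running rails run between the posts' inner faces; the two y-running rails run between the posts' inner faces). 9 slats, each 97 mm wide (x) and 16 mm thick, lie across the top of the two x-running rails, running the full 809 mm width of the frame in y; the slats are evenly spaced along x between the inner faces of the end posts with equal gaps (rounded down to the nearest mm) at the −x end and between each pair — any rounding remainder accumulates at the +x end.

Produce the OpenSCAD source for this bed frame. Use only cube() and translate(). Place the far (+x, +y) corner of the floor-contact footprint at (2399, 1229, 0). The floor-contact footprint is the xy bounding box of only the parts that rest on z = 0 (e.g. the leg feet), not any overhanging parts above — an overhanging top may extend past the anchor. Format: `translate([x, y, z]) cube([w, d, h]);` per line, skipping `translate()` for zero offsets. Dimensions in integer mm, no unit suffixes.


// slat z = rail_z + rail_h = 160 + 162 = 322
// slat gap = ⌊(1871 − 9·97) / 10⌋ = 99
translate([412, 420, 0]) cube([58, 58, 404]);
translate([412, 1171, 0]) cube([58, 58, 404]);
translate([2341, 420, 0]) cube([58, 58, 404]);
translate([2341, 1171, 0]) cube([58, 58, 404]);
translate([470, 420, 160]) cube([1871, 27, 162]);
translate([470, 1202, 160]) cube([1871, 27, 162]);
translate([412, 478, 160]) cube([27, 693, 162]);
translate([2372, 478, 160]) cube([27, 693, 162]);
translate([569, 420, 322]) cube([97, 809, 16]);
translate([765, 420, 322]) cube([97, 809, 16]);
translate([961, 420, 322]) cube([97, 809, 16]);
translate([1157, 420, 322]) cube([97, 809, 16]);
translate([1353, 420, 322]) cube([97, 809, 16]);
translate([1549, 420, 322]) cube([97, 809, 16]);
translate([1745, 420, 322]) cube([97, 809, 16]);
translate([1941, 420, 322]) cube([97, 809, 16]);
translate([2137, 420, 322]) cube([97, 809, 16]);


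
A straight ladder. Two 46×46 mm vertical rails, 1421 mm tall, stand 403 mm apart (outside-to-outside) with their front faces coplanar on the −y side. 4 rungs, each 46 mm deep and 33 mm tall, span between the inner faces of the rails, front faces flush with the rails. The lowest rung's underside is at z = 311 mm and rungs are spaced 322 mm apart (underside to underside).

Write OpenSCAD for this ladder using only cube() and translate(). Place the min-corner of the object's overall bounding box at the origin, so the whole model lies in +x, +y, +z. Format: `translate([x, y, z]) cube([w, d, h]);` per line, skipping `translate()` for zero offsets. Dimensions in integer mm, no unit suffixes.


// rung span = 403 - 2*46 = 311
// rung[k] z = 311 + k*322
cube([46, 46, 1421]);
translate([357, 0, 0]) cube([46, 46, 1421]);
translate([46, 0, 311]) cube([311, 46, 33]);
translate([46, 0, 633]) cube([311, 46, 33]);
translate([46, 0, 955]) cube([311, 46, 33]);
translate([46, 0, 1277]) cube([311, 46, 33]);


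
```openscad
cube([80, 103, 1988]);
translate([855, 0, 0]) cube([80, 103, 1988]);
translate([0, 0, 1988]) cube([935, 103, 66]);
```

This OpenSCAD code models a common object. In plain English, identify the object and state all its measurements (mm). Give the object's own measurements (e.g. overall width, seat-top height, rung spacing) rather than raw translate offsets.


A door frame. The clear opening is 775 mm wide and 1988 mm high. Two 80 mm wide jambs, 103 mm deep, stand either side of the opening from the floor to the top of the opening. A 66 mm thick head sits across the top of both jambs, spanning the full outside width of the frame.


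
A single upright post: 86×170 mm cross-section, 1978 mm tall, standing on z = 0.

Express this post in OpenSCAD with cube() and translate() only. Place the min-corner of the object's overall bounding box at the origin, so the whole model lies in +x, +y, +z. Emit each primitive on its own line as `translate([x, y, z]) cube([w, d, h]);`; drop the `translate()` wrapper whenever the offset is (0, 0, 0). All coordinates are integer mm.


cube([86, 170, 1978]);


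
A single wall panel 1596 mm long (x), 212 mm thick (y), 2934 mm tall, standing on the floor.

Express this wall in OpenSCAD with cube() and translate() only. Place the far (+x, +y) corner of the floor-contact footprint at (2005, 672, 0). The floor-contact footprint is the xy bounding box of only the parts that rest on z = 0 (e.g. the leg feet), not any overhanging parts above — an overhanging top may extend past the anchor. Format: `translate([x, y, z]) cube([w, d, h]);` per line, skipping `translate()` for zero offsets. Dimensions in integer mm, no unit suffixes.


translate([409, 460, 0]) cube([1596, 212, 2934]);


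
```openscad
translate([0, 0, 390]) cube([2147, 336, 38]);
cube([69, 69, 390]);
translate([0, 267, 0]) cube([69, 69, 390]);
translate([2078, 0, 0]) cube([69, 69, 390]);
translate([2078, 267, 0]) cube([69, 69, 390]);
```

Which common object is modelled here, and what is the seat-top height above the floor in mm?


A bench. The seat-top height is 428 mm.

A long slab on four corner posts — a bench. The slab sits at z = 390 with thickness 38, so the top is 390 + 38 = 428 mm.


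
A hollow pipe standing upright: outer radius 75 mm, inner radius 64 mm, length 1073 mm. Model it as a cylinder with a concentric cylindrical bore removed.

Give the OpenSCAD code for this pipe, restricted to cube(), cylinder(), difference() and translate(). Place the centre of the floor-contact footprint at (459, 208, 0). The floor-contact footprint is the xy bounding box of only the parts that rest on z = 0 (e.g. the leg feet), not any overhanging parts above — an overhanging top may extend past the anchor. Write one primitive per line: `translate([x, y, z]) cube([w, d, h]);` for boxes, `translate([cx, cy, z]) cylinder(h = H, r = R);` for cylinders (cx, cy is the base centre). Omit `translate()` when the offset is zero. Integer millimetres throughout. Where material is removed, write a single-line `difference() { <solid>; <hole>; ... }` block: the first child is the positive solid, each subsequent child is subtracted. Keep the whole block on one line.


difference() { translate([459, 208, 0]) cylinder(h = 1073, r = 75); translate([459, 208, 0]) cylinder(h = 1073, r = 64); }


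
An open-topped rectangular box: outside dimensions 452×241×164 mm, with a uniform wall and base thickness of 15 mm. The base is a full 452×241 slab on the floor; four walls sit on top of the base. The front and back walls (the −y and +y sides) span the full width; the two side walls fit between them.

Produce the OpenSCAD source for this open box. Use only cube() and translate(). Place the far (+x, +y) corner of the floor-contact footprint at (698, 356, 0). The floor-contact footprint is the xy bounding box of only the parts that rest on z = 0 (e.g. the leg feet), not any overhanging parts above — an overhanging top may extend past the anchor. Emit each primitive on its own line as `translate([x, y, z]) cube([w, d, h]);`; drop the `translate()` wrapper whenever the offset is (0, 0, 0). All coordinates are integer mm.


translate([246, 115, 0]) cube([452, 241, 15]);
translate([246, 115, 15]) cube([452, 15, 149]);
translate([246, 341, 15]) cube([452, 15, 149]);
translate([246, 130, 15]) cube([15, 211, 149]);
translate([683, 130, 15]) cube([15, 211, 149]);


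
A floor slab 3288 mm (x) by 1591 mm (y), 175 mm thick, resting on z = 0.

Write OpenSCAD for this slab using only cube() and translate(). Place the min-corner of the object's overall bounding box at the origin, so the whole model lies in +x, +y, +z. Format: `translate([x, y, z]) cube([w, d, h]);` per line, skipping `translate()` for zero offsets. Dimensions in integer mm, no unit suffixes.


cube([3288, 1591, 175]);


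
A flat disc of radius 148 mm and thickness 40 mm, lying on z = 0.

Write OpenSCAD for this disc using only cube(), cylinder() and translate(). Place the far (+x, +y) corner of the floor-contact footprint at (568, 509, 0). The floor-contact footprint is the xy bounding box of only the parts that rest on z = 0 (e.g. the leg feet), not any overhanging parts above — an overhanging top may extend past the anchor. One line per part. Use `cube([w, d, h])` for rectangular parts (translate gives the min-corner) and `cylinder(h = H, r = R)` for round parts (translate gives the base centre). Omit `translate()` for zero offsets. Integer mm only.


translate([420, 361, 0]) cylinder(h = 40, r = 148);


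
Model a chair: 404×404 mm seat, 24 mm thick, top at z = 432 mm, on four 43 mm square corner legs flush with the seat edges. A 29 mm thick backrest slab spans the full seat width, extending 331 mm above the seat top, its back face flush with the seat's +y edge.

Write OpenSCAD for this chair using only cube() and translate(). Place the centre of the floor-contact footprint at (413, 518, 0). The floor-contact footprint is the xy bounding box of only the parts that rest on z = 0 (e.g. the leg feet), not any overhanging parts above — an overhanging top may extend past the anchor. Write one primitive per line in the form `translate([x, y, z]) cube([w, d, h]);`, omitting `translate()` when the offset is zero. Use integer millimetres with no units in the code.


// leg_h = 432 - 24 = 408
translate([211, 316, 408]) cube([404, 404, 24]);
translate([211, 316, 0]) cube([43, 43, 408]);
translate([572, 316, 0]) cube([43, 43, 408]);
translate([211, 677, 0]) cube([43, 43, 408]);
translate([572, 677, 0]) cube([43, 43, 408]);
translate([211, 691, 432]) cube([404, 29, 331]);


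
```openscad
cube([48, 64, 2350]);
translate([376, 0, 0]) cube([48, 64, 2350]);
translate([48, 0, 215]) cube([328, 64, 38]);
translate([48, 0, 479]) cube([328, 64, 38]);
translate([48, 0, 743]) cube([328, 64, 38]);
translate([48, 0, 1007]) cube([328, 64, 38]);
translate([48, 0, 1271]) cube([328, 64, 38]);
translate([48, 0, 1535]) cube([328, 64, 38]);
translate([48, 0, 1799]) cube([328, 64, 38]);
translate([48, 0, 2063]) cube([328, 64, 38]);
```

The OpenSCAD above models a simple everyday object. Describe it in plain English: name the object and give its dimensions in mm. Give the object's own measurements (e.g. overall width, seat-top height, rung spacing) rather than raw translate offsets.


A straight ladder. Two 48×64 mm vertical rails, 2350 mm tall, stand 424 mm apart (outside-to-outside) with their front faces coplanar on the −y side. 8 rungs, each 64 mm deep and 38 mm tall, span between the inner faces of the rails, front faces flush with the rails. The lowest rung's underside is at z = 215 mm and rungs are spaced 264 mm apart (underside to underside).


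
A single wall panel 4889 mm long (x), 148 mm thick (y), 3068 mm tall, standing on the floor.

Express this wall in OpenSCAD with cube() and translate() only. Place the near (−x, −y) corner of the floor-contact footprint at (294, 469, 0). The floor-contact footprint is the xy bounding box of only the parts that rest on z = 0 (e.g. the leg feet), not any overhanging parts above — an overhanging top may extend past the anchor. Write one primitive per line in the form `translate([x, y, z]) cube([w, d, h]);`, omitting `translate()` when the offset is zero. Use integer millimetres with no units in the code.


translate([294, 469, 0]) cube([4889, 148, 3068]);


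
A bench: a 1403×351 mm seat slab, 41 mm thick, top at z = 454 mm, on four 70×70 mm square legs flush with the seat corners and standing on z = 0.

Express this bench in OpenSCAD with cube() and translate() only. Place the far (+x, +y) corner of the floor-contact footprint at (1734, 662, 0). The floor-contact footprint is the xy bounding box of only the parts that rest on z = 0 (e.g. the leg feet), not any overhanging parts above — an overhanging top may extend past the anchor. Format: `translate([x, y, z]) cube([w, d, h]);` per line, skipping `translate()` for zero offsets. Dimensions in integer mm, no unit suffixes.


translate([331, 311, 413]) cube([1403, 351, 41]);
translate([331, 311, 0]) cube([70, 70, 413]);
translate([331, 592, 0]) cube([70, 70, 413]);
translate([1664, 311, 0]) cube([70, 70, 413]);
translate([1664, 592, 0]) cube([70, 70, 413]);


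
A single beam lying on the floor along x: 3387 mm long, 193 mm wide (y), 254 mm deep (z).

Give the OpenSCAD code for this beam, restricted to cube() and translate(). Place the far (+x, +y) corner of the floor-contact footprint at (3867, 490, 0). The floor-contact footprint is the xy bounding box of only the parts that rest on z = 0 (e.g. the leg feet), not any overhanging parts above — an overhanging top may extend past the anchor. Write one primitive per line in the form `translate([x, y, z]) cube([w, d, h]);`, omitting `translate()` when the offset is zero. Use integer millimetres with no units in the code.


translate([480, 297, 0]) cube([3387, 193, 254]);
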